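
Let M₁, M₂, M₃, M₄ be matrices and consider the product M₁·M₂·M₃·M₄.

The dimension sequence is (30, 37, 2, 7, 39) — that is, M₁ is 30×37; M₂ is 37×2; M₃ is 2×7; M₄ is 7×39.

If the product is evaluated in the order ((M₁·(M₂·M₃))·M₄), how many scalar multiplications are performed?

16478

(M₂·M₃): 37×2 by 2×7 → 37×7, cost 37·2·7 = 518
(M₁·(M₂·M₃)): 30×37 by 37×7 → 30×7, cost 30·37·7 = 7770; cumulative 8288
((M₁·(M₂·M₃))·M₄): 30×7 by 7×39 → 30×39, cost 30·7·39 = 8190; cumulative 16478
Total: 16478 scalar multiplications.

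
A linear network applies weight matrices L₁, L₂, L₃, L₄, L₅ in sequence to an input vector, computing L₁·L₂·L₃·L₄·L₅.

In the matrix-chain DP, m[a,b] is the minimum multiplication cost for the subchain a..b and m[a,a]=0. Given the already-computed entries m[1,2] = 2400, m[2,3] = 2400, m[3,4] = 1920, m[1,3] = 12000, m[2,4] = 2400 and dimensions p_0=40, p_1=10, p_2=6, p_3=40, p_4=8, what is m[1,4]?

m[1,4] = min over k∈[1,3] of m[1,k]+m[k+1,4]+p_{0}·p_k·p_{4}.
k=1: 0 + 2400 + 40·10·8 = 5600; k=2: 2400 + 1920 + 40·6·8 = 6240; k=3: 12000 + 0 + 40·40·8 = 24800.
Minimum: 5600 at k=1.

5600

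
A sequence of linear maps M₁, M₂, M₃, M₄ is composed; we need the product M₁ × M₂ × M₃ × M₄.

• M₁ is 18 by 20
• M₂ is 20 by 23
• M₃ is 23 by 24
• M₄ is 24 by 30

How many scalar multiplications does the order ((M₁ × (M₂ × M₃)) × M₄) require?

(M₂ × M₃): 20×23 by 23×24 → 20×24, cost 20·23·24 = 11040
(M₁ × (M₂ × M₃)): 18×20 by 20×24 → 18×24, cost 18·20·24 = 8640; cumulative 19680
((M₁ × (M₂ × M₃)) × M₄): 18×24 by 24×30 → 18×30, cost 18·24·30 = 12960; cumulative 32640
Total: 32640 scalar multiplications.

32640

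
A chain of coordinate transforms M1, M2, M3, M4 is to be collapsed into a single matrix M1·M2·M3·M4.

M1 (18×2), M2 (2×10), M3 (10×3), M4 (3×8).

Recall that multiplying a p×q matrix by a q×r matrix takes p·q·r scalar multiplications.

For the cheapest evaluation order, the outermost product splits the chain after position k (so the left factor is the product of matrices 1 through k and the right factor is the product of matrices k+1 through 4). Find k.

Adjacent pairs: M1M2 = 18·2·10 = 360; M2M3 = 2·10·3 = 60; M3M4 = 10·3·8 = 240.
Length 3: M1..M3: k=1: 0+60+18·2·3=168; k=2: 360+0+18·10·3=900 → min 168 | M2..M4: k=2: 0+240+2·10·8=400; k=3: 60+0+2·3·8=108 → min 108.
Top-level splits: k=1: (M1..M1)·(M2..M4) → 0+108+18·2·8 = 396; k=2: (M1..M2)·(M3..M4) → 360+240+18·10·8 = 2040; k=3: (M1..M3)·(M4..M4) → 168+0+18·3·8 = 600.
Best split is after M1, i.e. k = 1.

1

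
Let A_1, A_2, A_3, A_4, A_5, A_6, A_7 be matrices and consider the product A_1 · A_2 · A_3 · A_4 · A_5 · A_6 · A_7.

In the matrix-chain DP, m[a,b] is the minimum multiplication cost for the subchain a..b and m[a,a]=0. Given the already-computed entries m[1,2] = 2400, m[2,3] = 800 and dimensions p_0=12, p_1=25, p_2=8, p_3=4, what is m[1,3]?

m[1,3] = min over k∈[1,2] of m[1,k]+m[k+1,3]+p_{0}·p_k·p_{3}.
k=1: 0 + 800 + 12·25·4 = 2000; k=2: 2400 + 0 + 12·8·4 = 2784.
Minimum: 2000 at k=1.

2000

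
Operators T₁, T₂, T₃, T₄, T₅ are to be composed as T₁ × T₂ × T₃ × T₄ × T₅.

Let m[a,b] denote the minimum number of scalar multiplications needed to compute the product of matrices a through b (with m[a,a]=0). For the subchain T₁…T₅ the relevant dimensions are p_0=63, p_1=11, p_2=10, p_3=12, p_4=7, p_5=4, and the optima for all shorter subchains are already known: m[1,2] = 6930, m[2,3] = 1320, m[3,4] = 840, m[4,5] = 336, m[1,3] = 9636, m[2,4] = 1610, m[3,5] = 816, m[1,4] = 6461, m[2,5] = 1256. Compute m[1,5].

m[1,5] = min over k∈[1,4] of m[1,k]+m[k+1,5]+p_{0}·p_k·p_{5}.
k=1: 0 + 1256 + 63·11·4 = 4028; k=2: 6930 + 816 + 63·10·4 = 10266; k=3: 9636 + 336 + 63·12·4 = 12996; k=4: 6461 + 0 + 63·7·4 = 8225.
Minimum: 4028 at k=1.

4028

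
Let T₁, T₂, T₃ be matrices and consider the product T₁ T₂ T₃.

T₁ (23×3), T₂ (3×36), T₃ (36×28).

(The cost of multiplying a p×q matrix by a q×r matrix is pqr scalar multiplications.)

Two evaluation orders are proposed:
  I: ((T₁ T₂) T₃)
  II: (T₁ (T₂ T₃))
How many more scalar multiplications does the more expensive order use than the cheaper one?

Order I = ((T₁ T₂) T₃): (T₁ T₂): 23×3 by 3×36 → 23×36, cost 23·3·36 = 2484; ((T₁ T₂) T₃): 23×36 by 36×28 → 23×28, cost 23·36·28 = 23184; cumulative 25668. Total 25668.
Order II = (T₁ (T₂ T₃)): (T₂ T₃): 3×36 by 36×28 → 3×28, cost 3·36·28 = 3024; (T₁ (T₂ T₃)): 23×3 by 3×28 → 23×28, cost 23·3·28 = 1932; cumulative 4956. Total 4956.
Difference: |25668 − 4956| = 20712.

20712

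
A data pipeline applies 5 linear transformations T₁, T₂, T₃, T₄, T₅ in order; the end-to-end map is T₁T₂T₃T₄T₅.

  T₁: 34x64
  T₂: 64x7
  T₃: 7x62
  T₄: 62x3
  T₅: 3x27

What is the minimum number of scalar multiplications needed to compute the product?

Adjacent pairs: T₁T₂ = 34·64·7 = 15232; T₂T₃ = 64·7·62 = 27776; T₃T₄ = 7·62·3 = 1302; T₄T₅ = 62·3·27 = 5022.
Length 3: T₁..T₃: k=1: 0+27776+34·64·62=162688; k=2: 15232+0+34·7·62=29988 → min 29988 | T₂..T₄: k=2: 0+1302+64·7·3=2646; k=3: 27776+0+64·62·3=39680 → min 2646 | T₃..T₅: k=3: 0+5022+7·62·27=16740; k=4: 1302+0+7·3·27=1869 → min 1869.
Length 4: T₁..T₄: k=1: 0+2646+34·64·3=9174; k=2: 15232+1302+34·7·3=17248; k=3: 29988+0+34·62·3=36312 → min 9174 | T₂..T₅: k=2: 0+1869+64·7·27=13965; k=3: 27776+5022+64·62·27=139934; k=4: 2646+0+64·3·27=7830 → min 7830.
Length 5: T₁..T₅: k=1: 0+7830+34·64·27=66582; k=2: 15232+1869+34·7·27=23527; k=3: 29988+5022+34·62·27=91926; k=4: 9174+0+34·3·27=11928 → min 11928.
Optimal order: ((T₁(T₂(T₃T₄)))T₅) with cost 11928.

11928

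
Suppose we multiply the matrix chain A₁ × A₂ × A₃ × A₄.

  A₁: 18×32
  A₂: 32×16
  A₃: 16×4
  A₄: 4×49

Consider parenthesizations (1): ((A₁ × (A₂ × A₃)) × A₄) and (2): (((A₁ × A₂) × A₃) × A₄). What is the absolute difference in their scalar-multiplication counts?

Order (1) = ((A₁ × (A₂ × A₃)) × A₄): (A₂ × A₃): 32×16 by 16×4 → 32×4, cost 32·16·4 = 2048; (A₁ × (A₂ × A₃)): 18×32 by 32×4 → 18×4, cost 18·32·4 = 2304; cumulative 4352; ((A₁ × (A₂ × A₃)) × A₄): 18×4 by 4×49 → 18×49, cost 18·4·49 = 3528; cumulative 7880. Total 7880.
Order (2) = (((A₁ × A₂) × A₃) × A₄): (A₁ × A₂): 18×32 by 32×16 → 18×16, cost 18·32·16 = 9216; ((A₁ × A₂) × A₃): 18×16 by 16×4 → 18×4, cost 18·16·4 = 1152; cumulative 10368; (((A₁ × A₂) × A₃) × A₄): 18×4 by 4×49 → 18×49, cost 18·4·49 = 3528; cumulative 13896. Total 13896.
Difference: |7880 − 13896| = 6016.

6016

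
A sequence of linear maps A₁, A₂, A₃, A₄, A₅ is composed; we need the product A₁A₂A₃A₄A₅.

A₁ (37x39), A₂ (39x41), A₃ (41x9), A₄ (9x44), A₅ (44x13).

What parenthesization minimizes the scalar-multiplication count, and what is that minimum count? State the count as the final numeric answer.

36855

Adjacent pairs: A₁A₂ = 37·39·41 = 59163; A₂A₃ = 39·41·9 = 14391; A₃A₄ = 41·9·44 = 16236; A₄A₅ = 9·44·13 = 5148.
Length 3: A₁..A₃: k=1: 0+14391+37·39·9=27378; k=2: 59163+0+37·41·9=72816 → min 27378 | A₂..A₄: k=2: 0+16236+39·41·44=86592; k=3: 14391+0+39·9·44=29835 → min 29835 | A₃..A₅: k=3: 0+5148+41·9·13=9945; k=4: 16236+0+41·44·13=39688 → min 9945.
Length 4: A₁..A₄: k=1: 0+29835+37·39·44=93327; k=2: 59163+16236+37·41·44=142147; k=3: 27378+0+37·9·44=42030 → min 42030 | A₂..A₅: k=2: 0+9945+39·41·13=30732; k=3: 14391+5148+39·9·13=24102; k=4: 29835+0+39·44·13=52143 → min 24102.
Length 5: A₁..A₅: k=1: 0+24102+37·39·13=42861; k=2: 59163+9945+37·41·13=88829; k=3: 27378+5148+37·9·13=36855; k=4: 42030+0+37·44·13=63194 → min 36855.
Optimal parenthesization: ((A₁(A₂A₃))(A₄A₅)) with cost 36855.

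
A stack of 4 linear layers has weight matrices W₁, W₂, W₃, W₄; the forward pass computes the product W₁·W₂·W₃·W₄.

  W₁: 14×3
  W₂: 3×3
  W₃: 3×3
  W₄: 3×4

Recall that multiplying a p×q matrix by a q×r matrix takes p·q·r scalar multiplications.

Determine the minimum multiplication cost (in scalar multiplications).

Adjacent pairs: W₁W₂ = 14·3·3 = 126; W₂W₃ = 3·3·3 = 27; W₃W₄ = 3·3·4 = 36.
Length 3: W₁..W₃: k=1: 0+27+14·3·3=153; k=2: 126+0+14·3·3=252 → min 153 | W₂..W₄: k=2: 0+36+3·3·4=72; k=3: 27+0+3·3·4=63 → min 63.
Length 4: W₁..W₄: k=1: 0+63+14·3·4=231; k=2: 126+36+14·3·4=330; k=3: 153+0+14·3·4=321 → min 231.
Optimal order: (W₁·((W₂·W₃)·W₄)) with cost 231.

231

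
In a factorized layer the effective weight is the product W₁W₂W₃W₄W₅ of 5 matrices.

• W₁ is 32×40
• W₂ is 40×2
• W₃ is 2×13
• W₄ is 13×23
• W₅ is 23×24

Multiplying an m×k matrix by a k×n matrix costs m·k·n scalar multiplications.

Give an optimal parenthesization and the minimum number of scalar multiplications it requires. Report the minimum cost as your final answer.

5798

Adjacent pairs: W₁W₂ = 32·40·2 = 2560; W₂W₃ = 40·2·13 = 1040; W₃W₄ = 2·13·23 = 598; W₄W₅ = 13·23·24 = 7176.
Length 3: W₁..W₃: k=1: 0+1040+32·40·13=17680; k=2: 2560+0+32·2·13=3392 → min 3392 | W₂..W₄: k=2: 0+598+40·2·23=2438; k=3: 1040+0+40·13·23=13000 → min 2438 | W₃..W₅: k=3: 0+7176+2·13·24=7800; k=4: 598+0+2·23·24=1702 → min 1702.
Length 4: W₁..W₄: k=1: 0+2438+32·40·23=31878; k=2: 2560+598+32·2·23=4630; k=3: 3392+0+32·13·23=12960 → min 4630 | W₂..W₅: k=2: 0+1702+40·2·24=3622; k=3: 1040+7176+40·13·24=20696; k=4: 2438+0+40·23·24=24518 → min 3622.
Length 5: W₁..W₅: k=1: 0+3622+32·40·24=34342; k=2: 2560+1702+32·2·24=5798; k=3: 3392+7176+32·13·24=20552; k=4: 4630+0+32·23·24=22294 → min 5798.
Optimal parenthesization: ((W₁W₂)((W₃W₄)W₅)) with cost 5798.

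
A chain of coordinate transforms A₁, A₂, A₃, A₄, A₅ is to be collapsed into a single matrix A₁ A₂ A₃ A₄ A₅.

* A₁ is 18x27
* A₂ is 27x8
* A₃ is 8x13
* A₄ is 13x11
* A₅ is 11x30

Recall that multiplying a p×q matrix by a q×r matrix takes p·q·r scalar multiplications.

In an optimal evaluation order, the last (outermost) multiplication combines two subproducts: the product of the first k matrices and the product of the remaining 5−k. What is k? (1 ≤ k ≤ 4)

Adjacent pairs: A₁A₂ = 18·27·8 = 3888; A₂A₃ = 27·8·13 = 2808; A₃A₄ = 8·13·11 = 1144; A₄A₅ = 13·11·30 = 4290.
Length 3: A₁..A₃: k=1: 0+2808+18·27·13=9126; k=2: 3888+0+18·8·13=5760 → min 5760 | A₂..A₄: k=2: 0+1144+27·8·11=3520; k=3: 2808+0+27·13·11=6669 → min 3520 | A₃..A₅: k=3: 0+4290+8·13·30=7410; k=4: 1144+0+8·11·30=3784 → min 3784.
Length 4: A₁..A₄: k=1: 0+3520+18·27·11=8866; k=2: 3888+1144+18·8·11=6616; k=3: 5760+0+18·13·11=8334 → min 6616 | A₂..A₅: k=2: 0+3784+27·8·30=10264; k=3: 2808+4290+27·13·30=17628; k=4: 3520+0+27·11·30=12430 → min 10264.
Top-level splits: k=1: (A₁..A₁)·(A₂..A₅) → 0+10264+18·27·30 = 24844; k=2: (A₁..A₂)·(A₃..A₅) → 3888+3784+18·8·30 = 11992; k=3: (A₁..A₃)·(A₄..A₅) → 5760+4290+18·13·30 = 17070; k=4: (A₁..A₄)·(A₅..A₅) → 6616+0+18·11·30 = 12556.
Best split is after A₂, i.e. k = 2.

2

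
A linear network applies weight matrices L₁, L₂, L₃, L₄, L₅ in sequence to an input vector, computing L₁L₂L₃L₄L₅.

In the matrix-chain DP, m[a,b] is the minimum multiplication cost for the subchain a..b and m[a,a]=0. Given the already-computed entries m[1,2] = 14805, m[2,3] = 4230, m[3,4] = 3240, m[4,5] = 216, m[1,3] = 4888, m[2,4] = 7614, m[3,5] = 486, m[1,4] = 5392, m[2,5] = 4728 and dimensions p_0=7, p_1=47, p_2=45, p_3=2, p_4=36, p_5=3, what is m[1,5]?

m[1,5] = min over k∈[1,4] of m[1,k]+m[k+1,5]+p_{0}·p_k·p_{5}.
k=1: 0 + 4728 + 7·47·3 = 5715; k=2: 14805 + 486 + 7·45·3 = 16236; k=3: 4888 + 216 + 7·2·3 = 5146; k=4: 5392 + 0 + 7·36·3 = 6148.
Minimum: 5146 at k=3.

5146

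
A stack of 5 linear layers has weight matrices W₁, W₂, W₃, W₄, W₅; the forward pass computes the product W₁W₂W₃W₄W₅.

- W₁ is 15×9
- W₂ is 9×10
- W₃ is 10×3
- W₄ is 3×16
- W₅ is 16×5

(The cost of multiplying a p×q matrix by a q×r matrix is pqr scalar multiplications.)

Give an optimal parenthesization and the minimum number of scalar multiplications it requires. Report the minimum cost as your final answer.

1140

Adjacent pairs: W₁W₂ = 15·9·10 = 1350; W₂W₃ = 9·10·3 = 270; W₃W₄ = 10·3·16 = 480; W₄W₅ = 3·16·5 = 240.
Length 3: W₁..W₃: k=1: 0+270+15·9·3=675; k=2: 1350+0+15·10·3=1800 → min 675 | W₂..W₄: k=2: 0+480+9·10·16=1920; k=3: 270+0+9·3·16=702 → min 702 | W₃..W₅: k=3: 0+240+10·3·5=390; k=4: 480+0+10·16·5=1280 → min 390.
Length 4: W₁..W₄: k=1: 0+702+15·9·16=2862; k=2: 1350+480+15·10·16=4230; k=3: 675+0+15·3·16=1395 → min 1395 | W₂..W₅: k=2: 0+390+9·10·5=840; k=3: 270+240+9·3·5=645; k=4: 702+0+9·16·5=1422 → min 645.
Length 5: W₁..W₅: k=1: 0+645+15·9·5=1320; k=2: 1350+390+15·10·5=2490; k=3: 675+240+15·3·5=1140; k=4: 1395+0+15·16·5=2595 → min 1140.
Optimal parenthesization: ((W₁(W₂W₃))(W₄W₅)) with cost 1140.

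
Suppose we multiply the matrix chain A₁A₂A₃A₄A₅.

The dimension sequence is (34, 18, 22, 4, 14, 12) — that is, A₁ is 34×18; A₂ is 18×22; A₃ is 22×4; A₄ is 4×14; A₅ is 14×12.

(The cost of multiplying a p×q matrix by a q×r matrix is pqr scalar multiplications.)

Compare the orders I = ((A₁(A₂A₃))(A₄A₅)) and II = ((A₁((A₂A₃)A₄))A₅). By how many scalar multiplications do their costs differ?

10536

Order I = ((A₁(A₂A₃))(A₄A₅)): (A₂A₃): 18×22 by 22×4 → 18×4, cost 18·22·4 = 1584; (A₁(A₂A₃)): 34×18 by 18×4 → 34×4, cost 34·18·4 = 2448; cumulative 4032; (A₄A₅): 4×14 by 14×12 → 4×12, cost 4·14·12 = 672; ((A₁(A₂A₃))(A₄A₅)): 34×4 by 4×12 → 34×12, cost 34·4·12 = 1632; cumulative 6336. Total 6336.
Order II = ((A₁((A₂A₃)A₄))A₅): (A₂A₃): 18×22 by 22×4 → 18×4, cost 18·22·4 = 1584; ((A₂A₃)A₄): 18×4 by 4×14 → 18×14, cost 18·4·14 = 1008; cumulative 2592; (A₁((A₂A₃)A₄)): 34×18 by 18×14 → 34×14, cost 34·18·14 = 8568; cumulative 11160; ((A₁((A₂A₃)A₄))A₅): 34×14 by 14×12 → 34×12, cost 34·14·12 = 5712; cumulative 16872. Total 16872.
Difference: |6336 − 16872| = 10536.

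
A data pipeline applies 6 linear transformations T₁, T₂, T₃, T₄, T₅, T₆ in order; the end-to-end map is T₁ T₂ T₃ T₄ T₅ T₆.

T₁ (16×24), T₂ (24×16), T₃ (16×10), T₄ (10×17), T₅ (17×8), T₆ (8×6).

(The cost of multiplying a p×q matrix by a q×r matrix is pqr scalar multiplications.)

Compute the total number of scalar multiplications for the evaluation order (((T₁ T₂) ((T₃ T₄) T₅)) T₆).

13856

(T₁ T₂): 16×24 by 24×16 → 16×16, cost 16·24·16 = 6144
(T₃ T₄): 16×10 by 10×17 → 16×17, cost 16·10·17 = 2720
((T₃ T₄) T₅): 16×17 by 17×8 → 16×8, cost 16·17·8 = 2176; cumulative 4896
((T₁ T₂) ((T₃ T₄) T₅)): 16×16 by 16×8 → 16×8, cost 16·16·8 = 2048; cumulative 13088
(((T₁ T₂) ((T₃ T₄) T₅)) T₆): 16×8 by 8×6 → 16×6, cost 16·8·6 = 768; cumulative 13856
Total: 13856 scalar multiplications.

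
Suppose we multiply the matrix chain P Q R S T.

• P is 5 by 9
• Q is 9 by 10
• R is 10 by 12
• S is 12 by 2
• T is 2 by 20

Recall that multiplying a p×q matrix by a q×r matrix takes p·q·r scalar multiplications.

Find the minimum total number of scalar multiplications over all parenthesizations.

710

Adjacent pairs: PQ = 5·9·10 = 450; QR = 9·10·12 = 1080; RS = 10·12·2 = 240; ST = 12·2·20 = 480.
Length 3: P..R: k=1: 0+1080+5·9·12=1620; k=2: 450+0+5·10·12=1050 → min 1050 | Q..S: k=2: 0+240+9·10·2=420; k=3: 1080+0+9·12·2=1296 → min 420 | R..T: k=3: 0+480+10·12·20=2880; k=4: 240+0+10·2·20=640 → min 640.
Length 4: P..S: k=1: 0+420+5·9·2=510; k=2: 450+240+5·10·2=790; k=3: 1050+0+5·12·2=1170 → min 510 | Q..T: k=2: 0+640+9·10·20=2440; k=3: 1080+480+9·12·20=3720; k=4: 420+0+9·2·20=780 → min 780.
Length 5: P..T: k=1: 0+780+5·9·20=1680; k=2: 450+640+5·10·20=2090; k=3: 1050+480+5·12·20=2730; k=4: 510+0+5·2·20=710 → min 710.
Optimal order: ((P (Q (R S))) T) with cost 710.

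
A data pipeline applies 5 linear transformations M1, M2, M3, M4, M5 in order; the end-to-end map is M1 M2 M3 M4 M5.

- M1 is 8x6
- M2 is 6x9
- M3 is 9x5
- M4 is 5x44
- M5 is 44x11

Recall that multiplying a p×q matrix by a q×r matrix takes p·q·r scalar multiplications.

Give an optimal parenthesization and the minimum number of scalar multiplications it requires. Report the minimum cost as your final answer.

3370

Adjacent pairs: M1M2 = 8·6·9 = 432; M2M3 = 6·9·5 = 270; M3M4 = 9·5·44 = 1980; M4M5 = 5·44·11 = 2420.
Length 3: M1..M3: k=1: 0+270+8·6·5=510; k=2: 432+0+8·9·5=792 → min 510 | M2..M4: k=2: 0+1980+6·9·44=4356; k=3: 270+0+6·5·44=1590 → min 1590 | M3..M5: k=3: 0+2420+9·5·11=2915; k=4: 1980+0+9·44·11=6336 → min 2915.
Length 4: M1..M4: k=1: 0+1590+8·6·44=3702; k=2: 432+1980+8·9·44=5580; k=3: 510+0+8·5·44=2270 → min 2270 | M2..M5: k=2: 0+2915+6·9·11=3509; k=3: 270+2420+6·5·11=3020; k=4: 1590+0+6·44·11=4494 → min 3020.
Length 5: M1..M5: k=1: 0+3020+8·6·11=3548; k=2: 432+2915+8·9·11=4139; k=3: 510+2420+8·5·11=3370; k=4: 2270+0+8·44·11=6142 → min 3370.
Optimal parenthesization: ((M1 (M2 M3)) (M4 M5)) with cost 3370.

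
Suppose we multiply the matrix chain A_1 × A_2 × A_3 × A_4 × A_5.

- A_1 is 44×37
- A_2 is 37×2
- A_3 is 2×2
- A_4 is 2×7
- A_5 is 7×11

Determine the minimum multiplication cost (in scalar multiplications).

Adjacent pairs: A_1A_2 = 44·37·2 = 3256; A_2A_3 = 37·2·2 = 148; A_3A_4 = 2·2·7 = 28; A_4A_5 = 2·7·11 = 154.
Length 3: A_1..A_3: k=1: 0+148+44·37·2=3404; k=2: 3256+0+44·2·2=3432 → min 3404 | A_2..A_4: k=2: 0+28+37·2·7=546; k=3: 148+0+37·2·7=666 → min 546 | A_3..A_5: k=3: 0+154+2·2·11=198; k=4: 28+0+2·7·11=182 → min 182.
Length 4: A_1..A_4: k=1: 0+546+44·37·7=11942; k=2: 3256+28+44·2·7=3900; k=3: 3404+0+44·2·7=4020 → min 3900 | A_2..A_5: k=2: 0+182+37·2·11=996; k=3: 148+154+37·2·11=1116; k=4: 546+0+37·7·11=3395 → min 996.
Length 5: A_1..A_5: k=1: 0+996+44·37·11=18904; k=2: 3256+182+44·2·11=4406; k=3: 3404+154+44·2·11=4526; k=4: 3900+0+44·7·11=7288 → min 4406.
Optimal order: ((A_1 × A_2) × ((A_3 × A_4) × A_5)) with cost 4406.

4406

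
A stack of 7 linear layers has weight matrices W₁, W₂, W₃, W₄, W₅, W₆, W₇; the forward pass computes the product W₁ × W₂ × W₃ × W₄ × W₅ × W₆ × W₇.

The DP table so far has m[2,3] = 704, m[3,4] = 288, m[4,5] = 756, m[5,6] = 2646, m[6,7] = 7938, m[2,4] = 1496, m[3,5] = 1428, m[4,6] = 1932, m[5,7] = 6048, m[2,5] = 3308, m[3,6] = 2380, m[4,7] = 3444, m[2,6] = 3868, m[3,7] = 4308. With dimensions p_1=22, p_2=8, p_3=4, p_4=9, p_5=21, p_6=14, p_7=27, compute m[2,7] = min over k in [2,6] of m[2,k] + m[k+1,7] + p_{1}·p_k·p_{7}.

m[2,7] = min over k∈[2,6] of m[2,k]+m[k+1,7]+p_{1}·p_k·p_{7}.
k=2: 0 + 4308 + 22·8·27 = 9060; k=3: 704 + 3444 + 22·4·27 = 6524; k=4: 1496 + 6048 + 22·9·27 = 12890; k=5: 3308 + 7938 + 22·21·27 = 23720; k=6: 3868 + 0 + 22·14·27 = 12184.
Minimum: 6524 at k=3.

6524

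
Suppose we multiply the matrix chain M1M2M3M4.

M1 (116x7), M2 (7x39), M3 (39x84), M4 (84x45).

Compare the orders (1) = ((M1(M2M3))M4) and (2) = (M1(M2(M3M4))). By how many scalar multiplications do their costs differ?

Order (1) = ((M1(M2M3))M4): (M2M3): 7×39 by 39×84 → 7×84, cost 7·39·84 = 22932; (M1(M2M3)): 116×7 by 7×84 → 116×84, cost 116·7·84 = 68208; cumulative 91140; ((M1(M2M3))M4): 116×84 by 84×45 → 116×45, cost 116·84·45 = 438480; cumulative 529620. Total 529620.
Order (2) = (M1(M2(M3M4))): (M3M4): 39×84 by 84×45 → 39×45, cost 39·84·45 = 147420; (M2(M3M4)): 7×39 by 39×45 → 7×45, cost 7·39·45 = 12285; cumulative 159705; (M1(M2(M3M4))): 116×7 by 7×45 → 116×45, cost 116·7·45 = 36540; cumulative 196245. Total 196245.
Difference: |529620 − 196245| = 333375.

333375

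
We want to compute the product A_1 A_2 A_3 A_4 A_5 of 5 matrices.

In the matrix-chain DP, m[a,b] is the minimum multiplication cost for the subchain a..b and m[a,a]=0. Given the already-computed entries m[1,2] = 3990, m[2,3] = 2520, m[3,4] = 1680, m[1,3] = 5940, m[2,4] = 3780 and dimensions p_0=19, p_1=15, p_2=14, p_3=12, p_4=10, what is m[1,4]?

m[1,4] = min over k∈[1,3] of m[1,k]+m[k+1,4]+p_{0}·p_k·p_{4}.
k=1: 0 + 3780 + 19·15·10 = 6630; k=2: 3990 + 1680 + 19·14·10 = 8330; k=3: 5940 + 0 + 19·12·10 = 8220.
Minimum: 6630 at k=1.

6630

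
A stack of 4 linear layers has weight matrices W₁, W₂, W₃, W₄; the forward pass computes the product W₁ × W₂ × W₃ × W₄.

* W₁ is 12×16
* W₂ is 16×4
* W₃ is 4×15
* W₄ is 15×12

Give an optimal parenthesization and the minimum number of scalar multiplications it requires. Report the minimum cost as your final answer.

2064

Adjacent pairs: W₁W₂ = 12·16·4 = 768; W₂W₃ = 16·4·15 = 960; W₃W₄ = 4·15·12 = 720.
Length 3: W₁..W₃: k=1: 0+960+12·16·15=3840; k=2: 768+0+12·4·15=1488 → min 1488 | W₂..W₄: k=2: 0+720+16·4·12=1488; k=3: 960+0+16·15·12=3840 → min 1488.
Length 4: W₁..W₄: k=1: 0+1488+12·16·12=3792; k=2: 768+720+12·4·12=2064; k=3: 1488+0+12·15·12=3648 → min 2064.
Optimal parenthesization: ((W₁ × W₂) × (W₃ × W₄)) with cost 2064.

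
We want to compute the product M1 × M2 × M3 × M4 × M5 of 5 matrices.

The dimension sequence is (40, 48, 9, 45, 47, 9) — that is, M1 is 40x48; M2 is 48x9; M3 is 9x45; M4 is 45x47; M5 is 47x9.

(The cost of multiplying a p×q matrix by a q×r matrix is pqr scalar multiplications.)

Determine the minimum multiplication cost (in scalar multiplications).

43200

Adjacent pairs: M1M2 = 40·48·9 = 17280; M2M3 = 48·9·45 = 19440; M3M4 = 9·45·47 = 19035; M4M5 = 45·47·9 = 19035.
Length 3: M1..M3: k=1: 0+19440+40·48·45=105840; k=2: 17280+0+40·9·45=33480 → min 33480 | M2..M4: k=2: 0+19035+48·9·47=39339; k=3: 19440+0+48·45·47=120960 → min 39339 | M3..M5: k=3: 0+19035+9·45·9=22680; k=4: 19035+0+9·47·9=22842 → min 22680.
Length 4: M1..M4: k=1: 0+39339+40·48·47=129579; k=2: 17280+19035+40·9·47=53235; k=3: 33480+0+40·45·47=118080 → min 53235 | M2..M5: k=2: 0+22680+48·9·9=26568; k=3: 19440+19035+48·45·9=57915; k=4: 39339+0+48·47·9=59643 → min 26568.
Length 5: M1..M5: k=1: 0+26568+40·48·9=43848; k=2: 17280+22680+40·9·9=43200; k=3: 33480+19035+40·45·9=68715; k=4: 53235+0+40·47·9=70155 → min 43200.
Optimal order: ((M1 × M2) × (M3 × (M4 × M5))) with cost 43200.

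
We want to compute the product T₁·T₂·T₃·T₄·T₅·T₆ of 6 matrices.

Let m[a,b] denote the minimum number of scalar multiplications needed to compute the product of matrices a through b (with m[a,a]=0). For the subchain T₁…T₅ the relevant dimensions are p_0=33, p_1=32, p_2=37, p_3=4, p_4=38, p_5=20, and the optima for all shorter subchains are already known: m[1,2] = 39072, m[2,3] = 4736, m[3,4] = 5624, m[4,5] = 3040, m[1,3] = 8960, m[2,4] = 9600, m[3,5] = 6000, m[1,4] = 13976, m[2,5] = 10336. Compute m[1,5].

14640

m[1,5] = min over k∈[1,4] of m[1,k]+m[k+1,5]+p_{0}·p_k·p_{5}.
k=1: 0 + 10336 + 33·32·20 = 31456; k=2: 39072 + 6000 + 33·37·20 = 69492; k=3: 8960 + 3040 + 33·4·20 = 14640; k=4: 13976 + 0 + 33·38·20 = 39056.
Minimum: 14640 at k=3.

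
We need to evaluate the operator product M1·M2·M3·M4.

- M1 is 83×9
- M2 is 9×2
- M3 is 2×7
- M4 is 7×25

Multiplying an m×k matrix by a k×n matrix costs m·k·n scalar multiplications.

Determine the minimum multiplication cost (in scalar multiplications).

5994

Adjacent pairs: M1M2 = 83·9·2 = 1494; M2M3 = 9·2·7 = 126; M3M4 = 2·7·25 = 350.
Length 3: M1..M3: k=1: 0+126+83·9·7=5355; k=2: 1494+0+83·2·7=2656 → min 2656 | M2..M4: k=2: 0+350+9·2·25=800; k=3: 126+0+9·7·25=1701 → min 800.
Length 4: M1..M4: k=1: 0+800+83·9·25=19475; k=2: 1494+350+83·2·25=5994; k=3: 2656+0+83·7·25=17181 → min 5994.
Optimal order: ((M1·M2)·(M3·M4)) with cost 5994.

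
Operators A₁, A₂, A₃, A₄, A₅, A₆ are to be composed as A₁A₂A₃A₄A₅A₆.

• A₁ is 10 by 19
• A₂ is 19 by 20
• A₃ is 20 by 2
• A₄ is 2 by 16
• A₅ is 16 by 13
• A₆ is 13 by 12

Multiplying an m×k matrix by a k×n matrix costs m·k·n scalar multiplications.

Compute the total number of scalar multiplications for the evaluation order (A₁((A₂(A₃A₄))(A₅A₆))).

15144

(A₃A₄): 20×2 by 2×16 → 20×16, cost 20·2·16 = 640
(A₂(A₃A₄)): 19×20 by 20×16 → 19×16, cost 19·20·16 = 6080; cumulative 6720
(A₅A₆): 16×13 by 13×12 → 16×12, cost 16·13·12 = 2496
((A₂(A₃A₄))(A₅A₆)): 19×16 by 16×12 → 19×12, cost 19·16·12 = 3648; cumulative 12864
(A₁((A₂(A₃A₄))(A₅A₆))): 10×19 by 19×12 → 10×12, cost 10·19·12 = 2280; cumulative 15144
Total: 15144 scalar multiplications.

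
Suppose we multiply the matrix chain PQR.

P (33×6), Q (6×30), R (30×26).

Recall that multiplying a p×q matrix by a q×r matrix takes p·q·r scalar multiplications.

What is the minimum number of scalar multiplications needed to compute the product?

9828

Order (P(QR)): (QR): 6×30 by 30×26 → 6×26, cost 6·30·26 = 4680; (P(QR)): 33×6 by 6×26 → 33×26, cost 33·6·26 = 5148; cumulative 9828. Total 9828.
Order ((PQ)R): (PQ): 33×6 by 6×30 → 33×30, cost 33·6·30 = 5940; ((PQ)R): 33×30 by 30×26 → 33×26, cost 33·30·26 = 25740; cumulative 31680. Total 31680.
Minimum: 9828.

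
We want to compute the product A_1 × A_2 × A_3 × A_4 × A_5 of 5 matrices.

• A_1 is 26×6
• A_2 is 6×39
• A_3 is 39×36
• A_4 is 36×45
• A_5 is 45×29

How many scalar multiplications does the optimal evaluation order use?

30498

Adjacent pairs: A_1A_2 = 26·6·39 = 6084; A_2A_3 = 6·39·36 = 8424; A_3A_4 = 39·36·45 = 63180; A_4A_5 = 36·45·29 = 46980.
Length 3: A_1..A_3: k=1: 0+8424+26·6·36=14040; k=2: 6084+0+26·39·36=42588 → min 14040 | A_2..A_4: k=2: 0+63180+6·39·45=73710; k=3: 8424+0+6·36·45=18144 → min 18144 | A_3..A_5: k=3: 0+46980+39·36·29=87696; k=4: 63180+0+39·45·29=114075 → min 87696.
Length 4: A_1..A_4: k=1: 0+18144+26·6·45=25164; k=2: 6084+63180+26·39·45=114894; k=3: 14040+0+26·36·45=56160 → min 25164 | A_2..A_5: k=2: 0+87696+6·39·29=94482; k=3: 8424+46980+6·36·29=61668; k=4: 18144+0+6·45·29=25974 → min 25974.
Length 5: A_1..A_5: k=1: 0+25974+26·6·29=30498; k=2: 6084+87696+26·39·29=123186; k=3: 14040+46980+26·36·29=88164; k=4: 25164+0+26·45·29=59094 → min 30498.
Optimal order: (A_1 × (((A_2 × A_3) × A_4) × A_5)) with cost 30498.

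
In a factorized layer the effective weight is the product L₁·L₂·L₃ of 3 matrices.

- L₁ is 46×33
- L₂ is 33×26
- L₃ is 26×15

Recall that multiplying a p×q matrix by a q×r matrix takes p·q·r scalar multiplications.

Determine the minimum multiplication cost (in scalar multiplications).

Order (L₁·(L₂·L₃)): (L₂·L₃): 33×26 by 26×15 → 33×15, cost 33·26·15 = 12870; (L₁·(L₂·L₃)): 46×33 by 33×15 → 46×15, cost 46·33·15 = 22770; cumulative 35640. Total 35640.
Order ((L₁·L₂)·L₃): (L₁·L₂): 46×33 by 33×26 → 46×26, cost 46·33·26 = 39468; ((L₁·L₂)·L₃): 46×26 by 26×15 → 46×15, cost 46·26·15 = 17940; cumulative 57408. Total 57408.
Minimum: 35640.

35640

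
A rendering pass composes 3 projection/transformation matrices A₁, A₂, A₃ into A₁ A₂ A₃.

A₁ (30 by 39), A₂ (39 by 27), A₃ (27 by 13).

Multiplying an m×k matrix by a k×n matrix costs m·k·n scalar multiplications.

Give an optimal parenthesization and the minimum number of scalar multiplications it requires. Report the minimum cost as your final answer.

(A₁ (A₂ A₃)): cost 28899.
((A₁ A₂) A₃): cost 42120.
Optimal: (A₁ (A₂ A₃)) with cost 28899.

28899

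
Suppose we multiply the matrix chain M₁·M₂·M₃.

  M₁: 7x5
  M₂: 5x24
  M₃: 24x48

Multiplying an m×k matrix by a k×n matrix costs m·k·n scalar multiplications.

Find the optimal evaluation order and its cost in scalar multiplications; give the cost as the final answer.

(M₁·(M₂·M₃)): cost 7440.
((M₁·M₂)·M₃): cost 8904.
Optimal: (M₁·(M₂·M₃)) with cost 7440.

7440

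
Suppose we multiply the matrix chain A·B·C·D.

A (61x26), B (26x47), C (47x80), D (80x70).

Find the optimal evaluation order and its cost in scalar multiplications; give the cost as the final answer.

Adjacent pairs: AB = 61·26·47 = 74542; BC = 26·47·80 = 97760; CD = 47·80·70 = 263200.
Length 3: A..C: k=1: 0+97760+61·26·80=224640; k=2: 74542+0+61·47·80=303902 → min 224640 | B..D: k=2: 0+263200+26·47·70=348740; k=3: 97760+0+26·80·70=243360 → min 243360.
Length 4: A..D: k=1: 0+243360+61·26·70=354380; k=2: 74542+263200+61·47·70=538432; k=3: 224640+0+61·80·70=566240 → min 354380.
Optimal parenthesization: (A·((B·C)·D)) with cost 354380.

354380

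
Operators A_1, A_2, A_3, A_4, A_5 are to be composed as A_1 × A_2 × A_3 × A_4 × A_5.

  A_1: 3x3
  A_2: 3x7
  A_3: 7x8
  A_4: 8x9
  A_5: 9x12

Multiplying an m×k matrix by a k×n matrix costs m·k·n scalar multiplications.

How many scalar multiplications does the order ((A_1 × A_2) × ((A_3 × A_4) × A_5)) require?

(A_1 × A_2): 3×3 by 3×7 → 3×7, cost 3·3·7 = 63
(A_3 × A_4): 7×8 by 8×9 → 7×9, cost 7·8·9 = 504
((A_3 × A_4) × A_5): 7×9 by 9×12 → 7×12, cost 7·9·12 = 756; cumulative 1260
((A_1 × A_2) × ((A_3 × A_4) × A_5)): 3×7 by 7×12 → 3×12, cost 3·7·12 = 252; cumulative 1575
Total: 1575 scalar multiplications.

1575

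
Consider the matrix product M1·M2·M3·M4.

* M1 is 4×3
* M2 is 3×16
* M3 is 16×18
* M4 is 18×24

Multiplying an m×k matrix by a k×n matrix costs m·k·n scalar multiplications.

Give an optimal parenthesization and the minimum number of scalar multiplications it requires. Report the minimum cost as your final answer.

2448

Adjacent pairs: M1M2 = 4·3·16 = 192; M2M3 = 3·16·18 = 864; M3M4 = 16·18·24 = 6912.
Length 3: M1..M3: k=1: 0+864+4·3·18=1080; k=2: 192+0+4·16·18=1344 → min 1080 | M2..M4: k=2: 0+6912+3·16·24=8064; k=3: 864+0+3·18·24=2160 → min 2160.
Length 4: M1..M4: k=1: 0+2160+4·3·24=2448; k=2: 192+6912+4·16·24=8640; k=3: 1080+0+4·18·24=2808 → min 2448.
Optimal parenthesization: (M1·((M2·M3)·M4)) with cost 2448.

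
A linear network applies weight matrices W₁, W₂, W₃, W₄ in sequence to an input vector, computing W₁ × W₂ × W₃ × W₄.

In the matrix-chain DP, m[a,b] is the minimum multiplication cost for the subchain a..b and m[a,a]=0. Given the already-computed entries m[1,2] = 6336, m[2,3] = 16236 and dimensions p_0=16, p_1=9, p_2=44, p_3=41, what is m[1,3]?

m[1,3] = min over k∈[1,2] of m[1,k]+m[k+1,3]+p_{0}·p_k·p_{3}.
k=1: 0 + 16236 + 16·9·41 = 22140; k=2: 6336 + 0 + 16·44·41 = 35200.
Minimum: 22140 at k=1.

22140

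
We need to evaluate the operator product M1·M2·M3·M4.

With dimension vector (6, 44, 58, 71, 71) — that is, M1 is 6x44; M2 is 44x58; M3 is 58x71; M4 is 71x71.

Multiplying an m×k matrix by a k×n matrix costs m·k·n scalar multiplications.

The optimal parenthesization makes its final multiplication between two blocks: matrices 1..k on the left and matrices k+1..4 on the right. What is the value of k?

3

Adjacent pairs: M1M2 = 6·44·58 = 15312; M2M3 = 44·58·71 = 181192; M3M4 = 58·71·71 = 292378.
Length 3: M1..M3: k=1: 0+181192+6·44·71=199936; k=2: 15312+0+6·58·71=40020 → min 40020 | M2..M4: k=2: 0+292378+44·58·71=473570; k=3: 181192+0+44·71·71=402996 → min 402996.
Top-level splits: k=1: (M1..M1)·(M2..M4) → 0+402996+6·44·71 = 421740; k=2: (M1..M2)·(M3..M4) → 15312+292378+6·58·71 = 332398; k=3: (M1..M3)·(M4..M4) → 40020+0+6·71·71 = 70266.
Best split is after M3, i.e. k = 3.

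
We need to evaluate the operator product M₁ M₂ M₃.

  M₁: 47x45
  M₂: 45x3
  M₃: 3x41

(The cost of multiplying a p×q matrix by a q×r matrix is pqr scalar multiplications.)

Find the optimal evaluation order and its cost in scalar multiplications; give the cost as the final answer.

12126

(M₁ (M₂ M₃)): cost 92250.
((M₁ M₂) M₃): cost 12126.
Optimal: ((M₁ M₂) M₃) with cost 12126.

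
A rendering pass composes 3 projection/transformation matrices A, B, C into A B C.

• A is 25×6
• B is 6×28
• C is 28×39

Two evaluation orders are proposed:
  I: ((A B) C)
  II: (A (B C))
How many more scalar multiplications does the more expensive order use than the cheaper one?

Order I = ((A B) C): (A B): 25×6 by 6×28 → 25×28, cost 25·6·28 = 4200; ((A B) C): 25×28 by 28×39 → 25×39, cost 25·28·39 = 27300; cumulative 31500. Total 31500.
Order II = (A (B C)): (B C): 6×28 by 28×39 → 6×39, cost 6·28·39 = 6552; (A (B C)): 25×6 by 6×39 → 25×39, cost 25·6·39 = 5850; cumulative 12402. Total 12402.
Difference: |31500 − 12402| = 19098.

19098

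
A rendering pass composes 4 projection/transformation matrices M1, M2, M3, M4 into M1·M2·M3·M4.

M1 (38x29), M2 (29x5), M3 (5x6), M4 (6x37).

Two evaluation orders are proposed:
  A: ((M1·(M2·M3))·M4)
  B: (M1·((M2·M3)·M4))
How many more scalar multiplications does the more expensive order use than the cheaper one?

32164

Order A = ((M1·(M2·M3))·M4): (M2·M3): 29×5 by 5×6 → 29×6, cost 29·5·6 = 870; (M1·(M2·M3)): 38×29 by 29×6 → 38×6, cost 38·29·6 = 6612; cumulative 7482; ((M1·(M2·M3))·M4): 38×6 by 6×37 → 38×37, cost 38·6·37 = 8436; cumulative 15918. Total 15918.
Order B = (M1·((M2·M3)·M4)): (M2·M3): 29×5 by 5×6 → 29×6, cost 29·5·6 = 870; ((M2·M3)·M4): 29×6 by 6×37 → 29×37, cost 29·6·37 = 6438; cumulative 7308; (M1·((M2·M3)·M4)): 38×29 by 29×37 → 38×37, cost 38·29·37 = 40774; cumulative 48082. Total 48082.
Difference: |15918 − 48082| = 32164.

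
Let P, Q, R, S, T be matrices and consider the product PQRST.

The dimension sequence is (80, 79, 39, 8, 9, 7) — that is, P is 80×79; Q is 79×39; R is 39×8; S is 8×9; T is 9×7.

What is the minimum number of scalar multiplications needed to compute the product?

68495

Adjacent pairs: PQ = 80·79·39 = 246480; QR = 79·39·8 = 24648; RS = 39·8·9 = 2808; ST = 8·9·7 = 504.
Length 3: P..R: k=1: 0+24648+80·79·8=75208; k=2: 246480+0+80·39·8=271440 → min 75208 | Q..S: k=2: 0+2808+79·39·9=30537; k=3: 24648+0+79·8·9=30336 → min 30336 | R..T: k=3: 0+504+39·8·7=2688; k=4: 2808+0+39·9·7=5265 → min 2688.
Length 4: P..S: k=1: 0+30336+80·79·9=87216; k=2: 246480+2808+80·39·9=277368; k=3: 75208+0+80·8·9=80968 → min 80968 | Q..T: k=2: 0+2688+79·39·7=24255; k=3: 24648+504+79·8·7=29576; k=4: 30336+0+79·9·7=35313 → min 24255.
Length 5: P..T: k=1: 0+24255+80·79·7=68495; k=2: 246480+2688+80·39·7=271008; k=3: 75208+504+80·8·7=80192; k=4: 80968+0+80·9·7=86008 → min 68495.
Optimal order: (P(Q(R(ST)))) with cost 68495.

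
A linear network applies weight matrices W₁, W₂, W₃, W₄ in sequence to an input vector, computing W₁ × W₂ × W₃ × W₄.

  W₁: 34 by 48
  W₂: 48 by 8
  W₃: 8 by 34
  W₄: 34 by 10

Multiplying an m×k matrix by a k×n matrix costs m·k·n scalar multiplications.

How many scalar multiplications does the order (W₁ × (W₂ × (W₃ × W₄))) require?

(W₃ × W₄): 8×34 by 34×10 → 8×10, cost 8·34·10 = 2720
(W₂ × (W₃ × W₄)): 48×8 by 8×10 → 48×10, cost 48·8·10 = 3840; cumulative 6560
(W₁ × (W₂ × (W₃ × W₄))): 34×48 by 48×10 → 34×10, cost 34·48·10 = 16320; cumulative 22880
Total: 22880 scalar multiplications.

22880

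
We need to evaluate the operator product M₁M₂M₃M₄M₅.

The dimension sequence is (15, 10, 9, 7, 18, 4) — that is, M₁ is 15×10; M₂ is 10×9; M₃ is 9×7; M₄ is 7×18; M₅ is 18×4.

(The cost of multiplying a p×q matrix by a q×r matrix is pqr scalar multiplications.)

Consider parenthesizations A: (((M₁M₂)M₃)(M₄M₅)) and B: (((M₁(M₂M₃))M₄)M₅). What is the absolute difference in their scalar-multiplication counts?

Order A = (((M₁M₂)M₃)(M₄M₅)): (M₁M₂): 15×10 by 10×9 → 15×9, cost 15·10·9 = 1350; ((M₁M₂)M₃): 15×9 by 9×7 → 15×7, cost 15·9·7 = 945; cumulative 2295; (M₄M₅): 7×18 by 18×4 → 7×4, cost 7·18·4 = 504; (((M₁M₂)M₃)(M₄M₅)): 15×7 by 7×4 → 15×4, cost 15·7·4 = 420; cumulative 3219. Total 3219.
Order B = (((M₁(M₂M₃))M₄)M₅): (M₂M₃): 10×9 by 9×7 → 10×7, cost 10·9·7 = 630; (M₁(M₂M₃)): 15×10 by 10×7 → 15×7, cost 15·10·7 = 1050; cumulative 1680; ((M₁(M₂M₃))M₄): 15×7 by 7×18 → 15×18, cost 15·7·18 = 1890; cumulative 3570; (((M₁(M₂M₃))M₄)M₅): 15×18 by 18×4 → 15×4, cost 15·18·4 = 1080; cumulative 4650. Total 4650.
Difference: |3219 − 4650| = 1431.

1431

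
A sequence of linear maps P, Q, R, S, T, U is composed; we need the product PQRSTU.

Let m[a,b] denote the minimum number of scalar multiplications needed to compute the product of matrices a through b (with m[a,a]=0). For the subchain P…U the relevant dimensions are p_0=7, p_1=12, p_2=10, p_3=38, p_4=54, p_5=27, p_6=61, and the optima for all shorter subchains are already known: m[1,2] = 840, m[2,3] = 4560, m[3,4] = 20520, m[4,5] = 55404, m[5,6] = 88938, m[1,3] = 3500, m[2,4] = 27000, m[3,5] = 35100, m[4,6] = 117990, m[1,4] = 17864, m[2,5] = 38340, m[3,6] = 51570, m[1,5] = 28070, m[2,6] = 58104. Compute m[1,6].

m[1,6] = min over k∈[1,5] of m[1,k]+m[k+1,6]+p_{0}·p_k·p_{6}.
k=1: 0 + 58104 + 7·12·61 = 63228; k=2: 840 + 51570 + 7·10·61 = 56680; k=3: 3500 + 117990 + 7·38·61 = 137716; k=4: 17864 + 88938 + 7·54·61 = 129860; k=5: 28070 + 0 + 7·27·61 = 39599.
Minimum: 39599 at k=5.

39599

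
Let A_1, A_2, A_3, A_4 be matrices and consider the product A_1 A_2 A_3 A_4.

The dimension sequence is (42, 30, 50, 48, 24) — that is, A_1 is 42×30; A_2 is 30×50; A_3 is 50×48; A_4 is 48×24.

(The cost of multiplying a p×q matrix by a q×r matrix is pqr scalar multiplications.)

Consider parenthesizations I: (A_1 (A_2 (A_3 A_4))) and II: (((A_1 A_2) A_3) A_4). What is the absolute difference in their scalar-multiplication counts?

Order I = (A_1 (A_2 (A_3 A_4))): (A_3 A_4): 50×48 by 48×24 → 50×24, cost 50·48·24 = 57600; (A_2 (A_3 A_4)): 30×50 by 50×24 → 30×24, cost 30·50·24 = 36000; cumulative 93600; (A_1 (A_2 (A_3 A_4))): 42×30 by 30×24 → 42×24, cost 42·30·24 = 30240; cumulative 123840. Total 123840.
Order II = (((A_1 A_2) A_3) A_4): (A_1 A_2): 42×30 by 30×50 → 42×50, cost 42·30·50 = 63000; ((A_1 A_2) A_3): 42×50 by 50×48 → 42×48, cost 42·50·48 = 100800; cumulative 163800; (((A_1 A_2) A_3) A_4): 42×48 by 48×24 → 42×24, cost 42·48·24 = 48384; cumulative 212184. Total 212184.
Difference: |123840 − 212184| = 88344.

88344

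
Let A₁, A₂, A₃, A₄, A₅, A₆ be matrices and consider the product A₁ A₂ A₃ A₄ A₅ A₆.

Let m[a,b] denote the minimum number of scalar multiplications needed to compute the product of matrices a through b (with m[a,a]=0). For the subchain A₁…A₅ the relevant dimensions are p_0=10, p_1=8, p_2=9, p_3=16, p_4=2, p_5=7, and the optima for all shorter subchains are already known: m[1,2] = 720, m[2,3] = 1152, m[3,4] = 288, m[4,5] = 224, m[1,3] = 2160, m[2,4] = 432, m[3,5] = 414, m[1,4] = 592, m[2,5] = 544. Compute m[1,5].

732

m[1,5] = min over k∈[1,4] of m[1,k]+m[k+1,5]+p_{0}·p_k·p_{5}.
k=1: 0 + 544 + 10·8·7 = 1104; k=2: 720 + 414 + 10·9·7 = 1764; k=3: 2160 + 224 + 10·16·7 = 3504; k=4: 592 + 0 + 10·2·7 = 732.
Minimum: 732 at k=4.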